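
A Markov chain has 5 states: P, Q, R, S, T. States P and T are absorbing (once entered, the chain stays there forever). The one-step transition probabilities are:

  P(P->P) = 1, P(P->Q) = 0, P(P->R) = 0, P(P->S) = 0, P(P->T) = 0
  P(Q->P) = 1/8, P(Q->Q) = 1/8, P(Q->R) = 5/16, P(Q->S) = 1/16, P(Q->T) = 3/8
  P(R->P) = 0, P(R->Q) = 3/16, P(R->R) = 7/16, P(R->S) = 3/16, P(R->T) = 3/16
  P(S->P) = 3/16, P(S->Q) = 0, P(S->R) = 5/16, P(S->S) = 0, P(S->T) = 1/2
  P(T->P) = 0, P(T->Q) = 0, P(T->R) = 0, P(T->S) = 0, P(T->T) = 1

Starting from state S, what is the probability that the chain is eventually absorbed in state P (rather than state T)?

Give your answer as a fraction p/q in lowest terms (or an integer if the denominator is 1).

Answer: 11/47

Derivation:
Let a_i = P(absorbed in P | start in state i).
Boundary conditions: a_P = 1, a_T = 0.
For each transient state i, a_i = sum_j P(i->j) * a_j:
  a_Q = 1/8*a_P + 1/8*a_Q + 5/16*a_R + 1/16*a_S + 3/8*a_T
  a_R = 0*a_P + 3/16*a_Q + 7/16*a_R + 3/16*a_S + 3/16*a_T
  a_S = 3/16*a_P + 0*a_Q + 5/16*a_R + 0*a_S + 1/2*a_T

Substituting a_P = 1 and a_T = 0, rearrange to (I - Q) a = r where r[i] = P(i -> P):
  [7/8, -5/16, -1/16] . (a_Q, a_R, a_S) = 1/8
  [-3/16, 9/16, -3/16] . (a_Q, a_R, a_S) = 0
  [0, -5/16, 1] . (a_Q, a_R, a_S) = 3/16

Solving yields:
  a_Q = 10/47
  a_R = 7/47
  a_S = 11/47

Starting state is S, so the absorption probability is a_S = 11/47.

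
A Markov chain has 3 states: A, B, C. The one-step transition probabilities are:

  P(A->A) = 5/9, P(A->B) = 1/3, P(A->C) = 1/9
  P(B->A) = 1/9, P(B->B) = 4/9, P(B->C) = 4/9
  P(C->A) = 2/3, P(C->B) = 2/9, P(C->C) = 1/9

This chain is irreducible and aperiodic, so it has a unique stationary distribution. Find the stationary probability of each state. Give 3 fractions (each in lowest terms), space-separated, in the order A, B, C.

Answer: 32/75 26/75 17/75

Derivation:
The stationary distribution satisfies pi = pi * P, i.e.:
  pi_A = 5/9*pi_A + 1/9*pi_B + 2/3*pi_C
  pi_B = 1/3*pi_A + 4/9*pi_B + 2/9*pi_C
  pi_C = 1/9*pi_A + 4/9*pi_B + 1/9*pi_C
with normalization: pi_A + pi_B + pi_C = 1.

Using the first 2 balance equations plus normalization, the linear system A*pi = b is:
  [-4/9, 1/9, 2/3] . pi = 0
  [1/3, -5/9, 2/9] . pi = 0
  [1, 1, 1] . pi = 1

Solving yields:
  pi_A = 32/75
  pi_B = 26/75
  pi_C = 17/75

Verification (pi * P):
  32/75*5/9 + 26/75*1/9 + 17/75*2/3 = 32/75 = pi_A  (ok)
  32/75*1/3 + 26/75*4/9 + 17/75*2/9 = 26/75 = pi_B  (ok)
  32/75*1/9 + 26/75*4/9 + 17/75*1/9 = 17/75 = pi_C  (ok)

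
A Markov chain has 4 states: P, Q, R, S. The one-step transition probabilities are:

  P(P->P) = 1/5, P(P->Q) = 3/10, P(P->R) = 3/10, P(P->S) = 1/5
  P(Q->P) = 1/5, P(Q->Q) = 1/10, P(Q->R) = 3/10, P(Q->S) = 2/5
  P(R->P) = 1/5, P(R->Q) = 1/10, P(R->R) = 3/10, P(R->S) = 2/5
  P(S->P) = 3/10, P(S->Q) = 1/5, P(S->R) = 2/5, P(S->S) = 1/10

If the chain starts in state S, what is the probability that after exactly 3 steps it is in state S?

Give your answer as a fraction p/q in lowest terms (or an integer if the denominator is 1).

Computing P^3 by repeated multiplication:
P^1 =
  P: [1/5, 3/10, 3/10, 1/5]
  Q: [1/5, 1/10, 3/10, 2/5]
  R: [1/5, 1/10, 3/10, 2/5]
  S: [3/10, 1/5, 2/5, 1/10]
P^2 =
  P: [11/50, 4/25, 8/25, 3/10]
  Q: [6/25, 9/50, 17/50, 6/25]
  R: [6/25, 9/50, 17/50, 6/25]
  S: [21/100, 17/100, 31/100, 31/100]
P^3 =
  P: [23/100, 87/500, 33/100, 133/500]
  Q: [28/125, 43/250, 81/250, 7/25]
  R: [28/125, 43/250, 81/250, 7/25]
  S: [231/1000, 173/1000, 331/1000, 53/200]

(P^3)[S -> S] = 53/200

Answer: 53/200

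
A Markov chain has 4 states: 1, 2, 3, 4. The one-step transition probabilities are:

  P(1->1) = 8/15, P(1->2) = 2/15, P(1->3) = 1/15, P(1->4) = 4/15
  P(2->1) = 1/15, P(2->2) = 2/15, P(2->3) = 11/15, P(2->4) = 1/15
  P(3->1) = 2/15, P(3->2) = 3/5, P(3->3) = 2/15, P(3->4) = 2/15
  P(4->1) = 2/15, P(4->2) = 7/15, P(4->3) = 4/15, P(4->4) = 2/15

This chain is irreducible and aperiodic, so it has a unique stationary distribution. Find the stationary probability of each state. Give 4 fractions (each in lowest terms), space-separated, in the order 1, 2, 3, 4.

Answer: 525/2843 961/2843 972/2843 385/2843

Derivation:
The stationary distribution satisfies pi = pi * P, i.e.:
  pi_1 = 8/15*pi_1 + 1/15*pi_2 + 2/15*pi_3 + 2/15*pi_4
  pi_2 = 2/15*pi_1 + 2/15*pi_2 + 3/5*pi_3 + 7/15*pi_4
  pi_3 = 1/15*pi_1 + 11/15*pi_2 + 2/15*pi_3 + 4/15*pi_4
  pi_4 = 4/15*pi_1 + 1/15*pi_2 + 2/15*pi_3 + 2/15*pi_4
with normalization: pi_1 + pi_2 + pi_3 + pi_4 = 1.

Using the first 3 balance equations plus normalization, the linear system A*pi = b is:
  [-7/15, 1/15, 2/15, 2/15] . pi = 0
  [2/15, -13/15, 3/5, 7/15] . pi = 0
  [1/15, 11/15, -13/15, 4/15] . pi = 0
  [1, 1, 1, 1] . pi = 1

Solving yields:
  pi_1 = 525/2843
  pi_2 = 961/2843
  pi_3 = 972/2843
  pi_4 = 385/2843

Verification (pi * P):
  525/2843*8/15 + 961/2843*1/15 + 972/2843*2/15 + 385/2843*2/15 = 525/2843 = pi_1  (ok)
  525/2843*2/15 + 961/2843*2/15 + 972/2843*3/5 + 385/2843*7/15 = 961/2843 = pi_2  (ok)
  525/2843*1/15 + 961/2843*11/15 + 972/2843*2/15 + 385/2843*4/15 = 972/2843 = pi_3  (ok)
  525/2843*4/15 + 961/2843*1/15 + 972/2843*2/15 + 385/2843*2/15 = 385/2843 = pi_4  (ok)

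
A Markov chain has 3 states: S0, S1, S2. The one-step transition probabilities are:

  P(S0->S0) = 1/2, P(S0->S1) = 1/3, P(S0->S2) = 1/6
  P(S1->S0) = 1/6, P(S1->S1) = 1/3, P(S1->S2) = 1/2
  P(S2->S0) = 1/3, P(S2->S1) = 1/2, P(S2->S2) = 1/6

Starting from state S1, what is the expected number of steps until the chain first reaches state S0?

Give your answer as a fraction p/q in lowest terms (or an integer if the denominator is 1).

Let h_i = expected steps to first reach S0 from state i.
Boundary: h_S0 = 0.
First-step equations for the other states:
  h_S1 = 1 + 1/6*h_S0 + 1/3*h_S1 + 1/2*h_S2
  h_S2 = 1 + 1/3*h_S0 + 1/2*h_S1 + 1/6*h_S2

Substituting h_S0 = 0 and rearranging gives the linear system (I - Q) h = 1:
  [2/3, -1/2] . (h_S1, h_S2) = 1
  [-1/2, 5/6] . (h_S1, h_S2) = 1

Solving yields:
  h_S1 = 48/11
  h_S2 = 42/11

Starting state is S1, so the expected hitting time is h_S1 = 48/11.

Answer: 48/11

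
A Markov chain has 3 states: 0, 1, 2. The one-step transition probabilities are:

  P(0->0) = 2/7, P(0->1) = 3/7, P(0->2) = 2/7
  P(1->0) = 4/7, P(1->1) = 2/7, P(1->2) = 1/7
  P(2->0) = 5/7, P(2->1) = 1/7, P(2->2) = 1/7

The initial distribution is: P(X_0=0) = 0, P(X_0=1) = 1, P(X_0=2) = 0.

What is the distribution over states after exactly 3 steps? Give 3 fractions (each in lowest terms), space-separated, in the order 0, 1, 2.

Propagating the distribution step by step (d_{t+1} = d_t * P):
d_0 = (0=0, 1=1, 2=0)
  d_1[0] = 0*2/7 + 1*4/7 + 0*5/7 = 4/7
  d_1[1] = 0*3/7 + 1*2/7 + 0*1/7 = 2/7
  d_1[2] = 0*2/7 + 1*1/7 + 0*1/7 = 1/7
d_1 = (0=4/7, 1=2/7, 2=1/7)
  d_2[0] = 4/7*2/7 + 2/7*4/7 + 1/7*5/7 = 3/7
  d_2[1] = 4/7*3/7 + 2/7*2/7 + 1/7*1/7 = 17/49
  d_2[2] = 4/7*2/7 + 2/7*1/7 + 1/7*1/7 = 11/49
d_2 = (0=3/7, 1=17/49, 2=11/49)
  d_3[0] = 3/7*2/7 + 17/49*4/7 + 11/49*5/7 = 165/343
  d_3[1] = 3/7*3/7 + 17/49*2/7 + 11/49*1/7 = 108/343
  d_3[2] = 3/7*2/7 + 17/49*1/7 + 11/49*1/7 = 10/49
d_3 = (0=165/343, 1=108/343, 2=10/49)

Answer: 165/343 108/343 10/49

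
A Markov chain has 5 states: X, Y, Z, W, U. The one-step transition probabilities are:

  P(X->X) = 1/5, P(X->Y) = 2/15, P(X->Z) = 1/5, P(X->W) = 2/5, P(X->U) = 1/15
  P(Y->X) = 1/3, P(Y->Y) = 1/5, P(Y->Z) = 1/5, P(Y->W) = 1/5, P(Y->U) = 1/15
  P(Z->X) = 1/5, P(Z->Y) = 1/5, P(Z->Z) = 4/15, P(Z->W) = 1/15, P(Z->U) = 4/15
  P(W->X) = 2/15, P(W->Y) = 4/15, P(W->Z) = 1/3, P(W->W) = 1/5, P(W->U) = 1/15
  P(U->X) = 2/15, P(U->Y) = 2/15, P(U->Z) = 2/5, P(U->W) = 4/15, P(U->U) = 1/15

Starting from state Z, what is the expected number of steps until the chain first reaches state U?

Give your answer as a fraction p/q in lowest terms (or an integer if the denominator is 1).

Answer: 11190/1637

Derivation:
Let h_i = expected steps to first reach U from state i.
Boundary: h_U = 0.
First-step equations for the other states:
  h_X = 1 + 1/5*h_X + 2/15*h_Y + 1/5*h_Z + 2/5*h_W + 1/15*h_U
  h_Y = 1 + 1/3*h_X + 1/5*h_Y + 1/5*h_Z + 1/5*h_W + 1/15*h_U
  h_Z = 1 + 1/5*h_X + 1/5*h_Y + 4/15*h_Z + 1/15*h_W + 4/15*h_U
  h_W = 1 + 2/15*h_X + 4/15*h_Y + 1/3*h_Z + 1/5*h_W + 1/15*h_U

Substituting h_U = 0 and rearranging gives the linear system (I - Q) h = 1:
  [4/5, -2/15, -1/5, -2/5] . (h_X, h_Y, h_Z, h_W) = 1
  [-1/3, 4/5, -1/5, -1/5] . (h_X, h_Y, h_Z, h_W) = 1
  [-1/5, -1/5, 11/15, -1/15] . (h_X, h_Y, h_Z, h_W) = 1
  [-2/15, -4/15, -1/3, 4/5] . (h_X, h_Y, h_Z, h_W) = 1

Solving yields:
  h_X = 28185/3274
  h_Y = 14160/1637
  h_Z = 11190/1637
  h_W = 27555/3274

Starting state is Z, so the expected hitting time is h_Z = 11190/1637.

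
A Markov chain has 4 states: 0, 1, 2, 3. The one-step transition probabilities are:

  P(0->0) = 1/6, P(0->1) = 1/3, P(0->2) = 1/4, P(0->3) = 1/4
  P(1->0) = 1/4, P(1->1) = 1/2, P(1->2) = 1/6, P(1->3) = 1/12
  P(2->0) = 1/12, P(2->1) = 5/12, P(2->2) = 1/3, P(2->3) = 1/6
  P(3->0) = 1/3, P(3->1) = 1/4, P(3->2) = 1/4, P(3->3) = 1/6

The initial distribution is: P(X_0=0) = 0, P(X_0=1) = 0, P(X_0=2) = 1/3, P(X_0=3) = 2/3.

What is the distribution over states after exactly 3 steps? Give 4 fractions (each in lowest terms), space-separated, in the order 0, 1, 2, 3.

Propagating the distribution step by step (d_{t+1} = d_t * P):
d_0 = (0=0, 1=0, 2=1/3, 3=2/3)
  d_1[0] = 0*1/6 + 0*1/4 + 1/3*1/12 + 2/3*1/3 = 1/4
  d_1[1] = 0*1/3 + 0*1/2 + 1/3*5/12 + 2/3*1/4 = 11/36
  d_1[2] = 0*1/4 + 0*1/6 + 1/3*1/3 + 2/3*1/4 = 5/18
  d_1[3] = 0*1/4 + 0*1/12 + 1/3*1/6 + 2/3*1/6 = 1/6
d_1 = (0=1/4, 1=11/36, 2=5/18, 3=1/6)
  d_2[0] = 1/4*1/6 + 11/36*1/4 + 5/18*1/12 + 1/6*1/3 = 85/432
  d_2[1] = 1/4*1/3 + 11/36*1/2 + 5/18*5/12 + 1/6*1/4 = 85/216
  d_2[2] = 1/4*1/4 + 11/36*1/6 + 5/18*1/3 + 1/6*1/4 = 107/432
  d_2[3] = 1/4*1/4 + 11/36*1/12 + 5/18*1/6 + 1/6*1/6 = 35/216
d_2 = (0=85/432, 1=85/216, 2=107/432, 3=35/216)
  d_3[0] = 85/432*1/6 + 85/216*1/4 + 107/432*1/12 + 35/216*1/3 = 1067/5184
  d_3[1] = 85/432*1/3 + 85/216*1/2 + 107/432*5/12 + 35/216*1/4 = 2105/5184
  d_3[2] = 85/432*1/4 + 85/216*1/6 + 107/432*1/3 + 35/216*1/4 = 137/576
  d_3[3] = 85/432*1/4 + 85/216*1/12 + 107/432*1/6 + 35/216*1/6 = 779/5184
d_3 = (0=1067/5184, 1=2105/5184, 2=137/576, 3=779/5184)

Answer: 1067/5184 2105/5184 137/576 779/5184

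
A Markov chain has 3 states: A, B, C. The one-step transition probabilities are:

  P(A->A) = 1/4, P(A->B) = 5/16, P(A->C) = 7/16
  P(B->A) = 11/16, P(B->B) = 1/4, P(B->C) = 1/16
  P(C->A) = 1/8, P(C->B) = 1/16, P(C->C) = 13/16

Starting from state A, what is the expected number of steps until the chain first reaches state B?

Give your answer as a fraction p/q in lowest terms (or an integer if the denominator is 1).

Answer: 80/11

Derivation:
Let h_i = expected steps to first reach B from state i.
Boundary: h_B = 0.
First-step equations for the other states:
  h_A = 1 + 1/4*h_A + 5/16*h_B + 7/16*h_C
  h_C = 1 + 1/8*h_A + 1/16*h_B + 13/16*h_C

Substituting h_B = 0 and rearranging gives the linear system (I - Q) h = 1:
  [3/4, -7/16] . (h_A, h_C) = 1
  [-1/8, 3/16] . (h_A, h_C) = 1

Solving yields:
  h_A = 80/11
  h_C = 112/11

Starting state is A, so the expected hitting time is h_A = 80/11.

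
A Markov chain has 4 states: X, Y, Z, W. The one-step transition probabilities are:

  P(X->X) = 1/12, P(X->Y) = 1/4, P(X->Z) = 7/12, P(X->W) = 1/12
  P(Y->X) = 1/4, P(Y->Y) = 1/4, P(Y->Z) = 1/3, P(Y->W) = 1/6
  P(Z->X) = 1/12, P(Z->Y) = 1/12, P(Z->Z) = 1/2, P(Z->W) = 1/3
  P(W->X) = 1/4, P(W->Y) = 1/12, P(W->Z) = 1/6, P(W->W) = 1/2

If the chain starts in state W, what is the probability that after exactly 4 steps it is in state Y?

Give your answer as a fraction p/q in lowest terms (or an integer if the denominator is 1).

Computing P^4 by repeated multiplication:
P^1 =
  X: [1/12, 1/4, 7/12, 1/12]
  Y: [1/4, 1/4, 1/3, 1/6]
  Z: [1/12, 1/12, 1/2, 1/3]
  W: [1/4, 1/12, 1/6, 1/2]
P^2 =
  X: [5/36, 5/36, 7/16, 41/144]
  Y: [11/72, 1/6, 61/144, 37/144]
  Z: [11/72, 1/9, 55/144, 17/48]
  W: [13/72, 5/36, 49/144, 49/144]
P^3 =
  X: [133/864, 7/54, 85/216, 31/96]
  Y: [133/864, 59/432, 115/288, 67/216]
  Z: [139/864, 55/432, 325/864, 145/432]
  W: [47/288, 59/432, 109/288, 139/432]
P^4 =
  X: [823/5184, 677/5184, 3977/10368, 3391/10368]
  Y: [409/2592, 683/5184, 4009/10368, 373/1152]
  Z: [13/81, 227/1728, 3943/10368, 1133/3456]
  W: [23/144, 691/5184, 3977/10368, 3353/10368]

(P^4)[W -> Y] = 691/5184

Answer: 691/5184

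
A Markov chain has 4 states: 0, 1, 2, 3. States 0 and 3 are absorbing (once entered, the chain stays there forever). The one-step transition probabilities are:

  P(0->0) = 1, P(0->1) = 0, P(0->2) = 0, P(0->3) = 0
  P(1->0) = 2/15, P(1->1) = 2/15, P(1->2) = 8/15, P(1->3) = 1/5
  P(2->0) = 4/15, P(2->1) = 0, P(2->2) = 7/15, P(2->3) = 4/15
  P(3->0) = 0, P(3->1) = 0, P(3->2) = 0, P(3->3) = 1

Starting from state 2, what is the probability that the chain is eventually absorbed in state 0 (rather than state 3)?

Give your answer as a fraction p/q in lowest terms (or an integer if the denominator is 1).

Let a_i = P(absorbed in 0 | start in state i).
Boundary conditions: a_0 = 1, a_3 = 0.
For each transient state i, a_i = sum_j P(i->j) * a_j:
  a_1 = 2/15*a_0 + 2/15*a_1 + 8/15*a_2 + 1/5*a_3
  a_2 = 4/15*a_0 + 0*a_1 + 7/15*a_2 + 4/15*a_3

Substituting a_0 = 1 and a_3 = 0, rearrange to (I - Q) a = r where r[i] = P(i -> 0):
  [13/15, -8/15] . (a_1, a_2) = 2/15
  [0, 8/15] . (a_1, a_2) = 4/15

Solving yields:
  a_1 = 6/13
  a_2 = 1/2

Starting state is 2, so the absorption probability is a_2 = 1/2.

Answer: 1/2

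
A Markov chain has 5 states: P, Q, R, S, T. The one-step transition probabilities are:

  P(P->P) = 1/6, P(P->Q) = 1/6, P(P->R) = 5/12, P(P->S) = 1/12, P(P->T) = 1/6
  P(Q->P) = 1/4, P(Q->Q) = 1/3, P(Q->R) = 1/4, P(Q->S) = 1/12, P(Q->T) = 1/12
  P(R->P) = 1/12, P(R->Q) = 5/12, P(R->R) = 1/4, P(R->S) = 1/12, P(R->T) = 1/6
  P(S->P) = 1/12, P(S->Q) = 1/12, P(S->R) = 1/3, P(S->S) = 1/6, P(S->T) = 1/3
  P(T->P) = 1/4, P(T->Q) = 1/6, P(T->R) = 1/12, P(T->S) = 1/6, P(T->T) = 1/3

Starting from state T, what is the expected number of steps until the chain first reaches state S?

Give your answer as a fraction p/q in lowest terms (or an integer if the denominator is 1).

Answer: 15624/1697

Derivation:
Let h_i = expected steps to first reach S from state i.
Boundary: h_S = 0.
First-step equations for the other states:
  h_P = 1 + 1/6*h_P + 1/6*h_Q + 5/12*h_R + 1/12*h_S + 1/6*h_T
  h_Q = 1 + 1/4*h_P + 1/3*h_Q + 1/4*h_R + 1/12*h_S + 1/12*h_T
  h_R = 1 + 1/12*h_P + 5/12*h_Q + 1/4*h_R + 1/12*h_S + 1/6*h_T
  h_T = 1 + 1/4*h_P + 1/6*h_Q + 1/12*h_R + 1/6*h_S + 1/3*h_T

Substituting h_S = 0 and rearranging gives the linear system (I - Q) h = 1:
  [5/6, -1/6, -5/12, -1/6] . (h_P, h_Q, h_R, h_T) = 1
  [-1/4, 2/3, -1/4, -1/12] . (h_P, h_Q, h_R, h_T) = 1
  [-1/12, -5/12, 3/4, -1/6] . (h_P, h_Q, h_R, h_T) = 1
  [-1/4, -1/6, -1/12, 2/3] . (h_P, h_Q, h_R, h_T) = 1

Solving yields:
  h_P = 17376/1697
  h_Q = 17544/1697
  h_R = 17412/1697
  h_T = 15624/1697

Starting state is T, so the expected hitting time is h_T = 15624/1697.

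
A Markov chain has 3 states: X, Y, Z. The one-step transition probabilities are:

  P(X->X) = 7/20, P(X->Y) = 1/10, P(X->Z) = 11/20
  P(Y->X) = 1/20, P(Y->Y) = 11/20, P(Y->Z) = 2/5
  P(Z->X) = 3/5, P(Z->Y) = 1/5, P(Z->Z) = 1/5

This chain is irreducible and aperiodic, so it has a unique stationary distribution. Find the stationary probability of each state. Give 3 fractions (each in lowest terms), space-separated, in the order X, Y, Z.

The stationary distribution satisfies pi = pi * P, i.e.:
  pi_X = 7/20*pi_X + 1/20*pi_Y + 3/5*pi_Z
  pi_Y = 1/10*pi_X + 11/20*pi_Y + 1/5*pi_Z
  pi_Z = 11/20*pi_X + 2/5*pi_Y + 1/5*pi_Z
with normalization: pi_X + pi_Y + pi_Z = 1.

Using the first 2 balance equations plus normalization, the linear system A*pi = b is:
  [-13/20, 1/20, 3/5] . pi = 0
  [1/10, -9/20, 1/5] . pi = 0
  [1, 1, 1] . pi = 1

Solving yields:
  pi_X = 112/303
  pi_Y = 76/303
  pi_Z = 115/303

Verification (pi * P):
  112/303*7/20 + 76/303*1/20 + 115/303*3/5 = 112/303 = pi_X  (ok)
  112/303*1/10 + 76/303*11/20 + 115/303*1/5 = 76/303 = pi_Y  (ok)
  112/303*11/20 + 76/303*2/5 + 115/303*1/5 = 115/303 = pi_Z  (ok)

Answer: 112/303 76/303 115/303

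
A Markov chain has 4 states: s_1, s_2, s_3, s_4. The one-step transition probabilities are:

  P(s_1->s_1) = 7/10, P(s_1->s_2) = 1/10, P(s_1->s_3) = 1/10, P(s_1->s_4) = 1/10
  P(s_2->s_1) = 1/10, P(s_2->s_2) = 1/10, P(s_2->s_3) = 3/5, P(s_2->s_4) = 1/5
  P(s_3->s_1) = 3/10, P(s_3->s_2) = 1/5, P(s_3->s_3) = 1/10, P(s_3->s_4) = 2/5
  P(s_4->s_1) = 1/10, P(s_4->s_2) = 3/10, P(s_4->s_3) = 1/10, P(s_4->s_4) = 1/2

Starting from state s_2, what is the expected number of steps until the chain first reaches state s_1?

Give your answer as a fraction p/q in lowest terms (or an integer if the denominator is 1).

Answer: 1150/179

Derivation:
Let h_i = expected steps to first reach s_1 from state i.
Boundary: h_s_1 = 0.
First-step equations for the other states:
  h_s_2 = 1 + 1/10*h_s_1 + 1/10*h_s_2 + 3/5*h_s_3 + 1/5*h_s_4
  h_s_3 = 1 + 3/10*h_s_1 + 1/5*h_s_2 + 1/10*h_s_3 + 2/5*h_s_4
  h_s_4 = 1 + 1/10*h_s_1 + 3/10*h_s_2 + 1/10*h_s_3 + 1/2*h_s_4

Substituting h_s_1 = 0 and rearranging gives the linear system (I - Q) h = 1:
  [9/10, -3/5, -1/5] . (h_s_2, h_s_3, h_s_4) = 1
  [-1/5, 9/10, -2/5] . (h_s_2, h_s_3, h_s_4) = 1
  [-3/10, -1/10, 1/2] . (h_s_2, h_s_3, h_s_4) = 1

Solving yields:
  h_s_2 = 1150/179
  h_s_3 = 1010/179
  h_s_4 = 1250/179

Starting state is s_2, so the expected hitting time is h_s_2 = 1150/179.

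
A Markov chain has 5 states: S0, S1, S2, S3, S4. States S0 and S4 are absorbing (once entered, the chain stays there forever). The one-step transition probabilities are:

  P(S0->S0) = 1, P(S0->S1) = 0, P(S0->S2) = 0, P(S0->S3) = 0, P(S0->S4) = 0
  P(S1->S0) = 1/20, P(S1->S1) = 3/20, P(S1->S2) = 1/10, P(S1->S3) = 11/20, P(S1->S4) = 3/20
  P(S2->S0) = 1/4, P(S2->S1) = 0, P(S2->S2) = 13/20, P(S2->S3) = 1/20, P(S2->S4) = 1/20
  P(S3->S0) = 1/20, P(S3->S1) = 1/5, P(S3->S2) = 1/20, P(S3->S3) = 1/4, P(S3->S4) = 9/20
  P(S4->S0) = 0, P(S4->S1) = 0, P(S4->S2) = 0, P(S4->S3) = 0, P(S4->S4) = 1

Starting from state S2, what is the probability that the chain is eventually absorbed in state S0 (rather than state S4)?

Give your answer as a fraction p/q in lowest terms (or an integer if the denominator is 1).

Answer: 269/363

Derivation:
Let a_i = P(absorbed in S0 | start in state i).
Boundary conditions: a_S0 = 1, a_S4 = 0.
For each transient state i, a_i = sum_j P(i->j) * a_j:
  a_S1 = 1/20*a_S0 + 3/20*a_S1 + 1/10*a_S2 + 11/20*a_S3 + 3/20*a_S4
  a_S2 = 1/4*a_S0 + 0*a_S1 + 13/20*a_S2 + 1/20*a_S3 + 1/20*a_S4
  a_S3 = 1/20*a_S0 + 1/5*a_S1 + 1/20*a_S2 + 1/4*a_S3 + 9/20*a_S4

Substituting a_S0 = 1 and a_S4 = 0, rearrange to (I - Q) a = r where r[i] = P(i -> S0):
  [17/20, -1/10, -11/20] . (a_S1, a_S2, a_S3) = 1/20
  [0, 7/20, -1/20] . (a_S1, a_S2, a_S3) = 1/4
  [-1/5, -1/20, 3/4] . (a_S1, a_S2, a_S3) = 1/20

Solving yields:
  a_S1 = 97/363
  a_S2 = 269/363
  a_S3 = 68/363

Starting state is S2, so the absorption probability is a_S2 = 269/363.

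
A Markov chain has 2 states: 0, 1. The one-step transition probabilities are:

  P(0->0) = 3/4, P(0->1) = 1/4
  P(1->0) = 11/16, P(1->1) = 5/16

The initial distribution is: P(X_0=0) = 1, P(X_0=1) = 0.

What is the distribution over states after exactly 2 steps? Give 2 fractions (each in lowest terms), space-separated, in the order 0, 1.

Answer: 47/64 17/64

Derivation:
Propagating the distribution step by step (d_{t+1} = d_t * P):
d_0 = (0=1, 1=0)
  d_1[0] = 1*3/4 + 0*11/16 = 3/4
  d_1[1] = 1*1/4 + 0*5/16 = 1/4
d_1 = (0=3/4, 1=1/4)
  d_2[0] = 3/4*3/4 + 1/4*11/16 = 47/64
  d_2[1] = 3/4*1/4 + 1/4*5/16 = 17/64
d_2 = (0=47/64, 1=17/64)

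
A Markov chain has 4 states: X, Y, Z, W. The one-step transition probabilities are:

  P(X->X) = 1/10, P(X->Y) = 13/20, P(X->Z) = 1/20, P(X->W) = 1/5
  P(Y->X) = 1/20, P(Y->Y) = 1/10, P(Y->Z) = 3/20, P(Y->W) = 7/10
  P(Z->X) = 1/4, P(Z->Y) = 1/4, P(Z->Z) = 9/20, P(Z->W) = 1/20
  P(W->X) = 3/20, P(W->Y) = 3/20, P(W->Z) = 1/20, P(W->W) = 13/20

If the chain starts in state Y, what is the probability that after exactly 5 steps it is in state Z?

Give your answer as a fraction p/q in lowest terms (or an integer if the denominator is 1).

Answer: 95691/800000

Derivation:
Computing P^5 by repeated multiplication:
P^1 =
  X: [1/10, 13/20, 1/20, 1/5]
  Y: [1/20, 1/10, 3/20, 7/10]
  Z: [1/4, 1/4, 9/20, 1/20]
  W: [3/20, 3/20, 1/20, 13/20]
P^2 =
  X: [17/200, 69/400, 27/200, 243/400]
  Y: [61/400, 37/200, 3/25, 217/400]
  Z: [63/400, 123/400, 51/200, 7/25]
  W: [53/400, 89/400, 17/200, 14/25]
P^3 =
  X: [71/500, 1579/8000, 97/800, 863/1600]
  Y: [1087/8000, 229/1000, 233/2000, 4149/8000]
  Z: [219/1600, 1911/8000, 731/4000, 883/2000]
  W: [1037/8000, 1709/8000, 17/160, 1101/2000]
P^4 =
  X: [10823/80000, 35721/160000, 9459/80000, 16743/32000]
  Y: [21113/160000, 17451/80000, 239/2000, 16973/32000]
  Z: [22007/160000, 35963/160000, 11759/80000, 4907/10000]
  W: [4249/32000, 34361/160000, 9109/80000, 2693/5000]
P^5 =
  X: [106187/800000, 27943/128000, 191393/1600000, 1693891/3200000]
  Y: [427323/3200000, 173617/800000, 95691/800000, 339089/640000]
  Z: [433103/3200000, 711143/3200000, 42007/320000, 408921/800000]
  W: [426469/3200000, 27781/128000, 187233/1600000, 85227/160000]

(P^5)[Y -> Z] = 95691/800000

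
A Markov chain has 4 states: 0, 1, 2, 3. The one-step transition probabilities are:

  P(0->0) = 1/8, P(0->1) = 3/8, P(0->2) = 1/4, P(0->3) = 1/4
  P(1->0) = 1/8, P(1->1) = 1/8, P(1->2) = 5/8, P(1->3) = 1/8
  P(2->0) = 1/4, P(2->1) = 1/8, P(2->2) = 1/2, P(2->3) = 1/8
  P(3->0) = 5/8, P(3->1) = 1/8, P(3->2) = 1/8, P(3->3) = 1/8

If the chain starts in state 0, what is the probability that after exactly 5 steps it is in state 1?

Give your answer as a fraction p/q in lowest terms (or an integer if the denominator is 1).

Answer: 3091/16384

Derivation:
Computing P^5 by repeated multiplication:
P^1 =
  0: [1/8, 3/8, 1/4, 1/4]
  1: [1/8, 1/8, 5/8, 1/8]
  2: [1/4, 1/8, 1/2, 1/8]
  3: [5/8, 1/8, 1/8, 1/8]
P^2 =
  0: [9/32, 5/32, 27/64, 9/64]
  1: [17/64, 5/32, 7/16, 9/64]
  2: [1/4, 3/16, 13/32, 5/32]
  3: [13/64, 9/32, 5/16, 13/64]
P^3 =
  0: [127/512, 25/128, 203/512, 41/256]
  1: [1/4, 49/256, 205/512, 81/512]
  2: [65/256, 3/16, 103/256, 5/32]
  3: [17/64, 45/256, 209/512, 77/512]
P^4 =
  0: [1043/4096, 383/2048, 103/256, 639/4096]
  1: [1041/4096, 3/16, 1647/4096, 5/32]
  2: [519/2048, 193/1024, 411/1024, 321/2048]
  3: [1029/4096, 49/256, 1635/4096, 81/512]
P^5 =
  0: [2075/8192, 3091/16384, 13147/32768, 5139/32768]
  1: [8303/32768, 3089/16384, 6575/16384, 5137/32768]
  2: [2077/8192, 1543/8192, 6577/16384, 2567/16384]
  3: [8323/32768, 3077/16384, 6583/16384, 5125/32768]

(P^5)[0 -> 1] = 3091/16384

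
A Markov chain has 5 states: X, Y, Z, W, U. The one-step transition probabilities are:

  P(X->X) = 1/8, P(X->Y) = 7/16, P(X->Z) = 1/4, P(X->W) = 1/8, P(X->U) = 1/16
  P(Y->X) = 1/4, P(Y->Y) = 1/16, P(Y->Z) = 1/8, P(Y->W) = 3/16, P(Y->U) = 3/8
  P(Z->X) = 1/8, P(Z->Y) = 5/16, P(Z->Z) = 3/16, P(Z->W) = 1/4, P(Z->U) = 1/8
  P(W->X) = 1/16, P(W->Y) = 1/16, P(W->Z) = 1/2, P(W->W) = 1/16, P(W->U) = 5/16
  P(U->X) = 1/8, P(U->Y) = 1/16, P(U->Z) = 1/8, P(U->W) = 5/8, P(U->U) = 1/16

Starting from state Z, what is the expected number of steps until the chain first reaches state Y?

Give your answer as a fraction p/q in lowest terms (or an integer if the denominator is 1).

Let h_i = expected steps to first reach Y from state i.
Boundary: h_Y = 0.
First-step equations for the other states:
  h_X = 1 + 1/8*h_X + 7/16*h_Y + 1/4*h_Z + 1/8*h_W + 1/16*h_U
  h_Z = 1 + 1/8*h_X + 5/16*h_Y + 3/16*h_Z + 1/4*h_W + 1/8*h_U
  h_W = 1 + 1/16*h_X + 1/16*h_Y + 1/2*h_Z + 1/16*h_W + 5/16*h_U
  h_U = 1 + 1/8*h_X + 1/16*h_Y + 1/8*h_Z + 5/8*h_W + 1/16*h_U

Substituting h_Y = 0 and rearranging gives the linear system (I - Q) h = 1:
  [7/8, -1/4, -1/8, -1/16] . (h_X, h_Z, h_W, h_U) = 1
  [-1/8, 13/16, -1/4, -1/8] . (h_X, h_Z, h_W, h_U) = 1
  [-1/16, -1/2, 15/16, -5/16] . (h_X, h_Z, h_W, h_U) = 1
  [-1/8, -1/8, -5/8, 15/16] . (h_X, h_Z, h_W, h_U) = 1

Solving yields:
  h_X = 3176/873
  h_Z = 3872/873
  h_W = 24632/4365
  h_U = 2864/485

Starting state is Z, so the expected hitting time is h_Z = 3872/873.

Answer: 3872/873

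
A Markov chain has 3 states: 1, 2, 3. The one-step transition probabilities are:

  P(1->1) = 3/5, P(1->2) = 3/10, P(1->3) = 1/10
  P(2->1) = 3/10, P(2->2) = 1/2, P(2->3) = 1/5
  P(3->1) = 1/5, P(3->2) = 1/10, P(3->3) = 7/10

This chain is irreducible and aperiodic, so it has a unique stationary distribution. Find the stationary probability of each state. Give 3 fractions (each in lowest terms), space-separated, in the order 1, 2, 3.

The stationary distribution satisfies pi = pi * P, i.e.:
  pi_1 = 3/5*pi_1 + 3/10*pi_2 + 1/5*pi_3
  pi_2 = 3/10*pi_1 + 1/2*pi_2 + 1/10*pi_3
  pi_3 = 1/10*pi_1 + 1/5*pi_2 + 7/10*pi_3
with normalization: pi_1 + pi_2 + pi_3 = 1.

Using the first 2 balance equations plus normalization, the linear system A*pi = b is:
  [-2/5, 3/10, 1/5] . pi = 0
  [3/10, -1/2, 1/10] . pi = 0
  [1, 1, 1] . pi = 1

Solving yields:
  pi_1 = 13/34
  pi_2 = 5/17
  pi_3 = 11/34

Verification (pi * P):
  13/34*3/5 + 5/17*3/10 + 11/34*1/5 = 13/34 = pi_1  (ok)
  13/34*3/10 + 5/17*1/2 + 11/34*1/10 = 5/17 = pi_2  (ok)
  13/34*1/10 + 5/17*1/5 + 11/34*7/10 = 11/34 = pi_3  (ok)

Answer: 13/34 5/17 11/34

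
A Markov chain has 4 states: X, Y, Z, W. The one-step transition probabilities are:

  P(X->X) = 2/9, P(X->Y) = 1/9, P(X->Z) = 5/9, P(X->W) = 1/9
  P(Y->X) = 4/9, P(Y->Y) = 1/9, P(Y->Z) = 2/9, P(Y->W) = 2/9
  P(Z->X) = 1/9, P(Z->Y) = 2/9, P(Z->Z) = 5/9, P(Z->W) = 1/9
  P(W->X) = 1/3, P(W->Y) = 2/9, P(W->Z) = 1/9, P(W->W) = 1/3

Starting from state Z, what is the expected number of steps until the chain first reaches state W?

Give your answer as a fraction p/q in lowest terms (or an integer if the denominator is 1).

Answer: 747/98

Derivation:
Let h_i = expected steps to first reach W from state i.
Boundary: h_W = 0.
First-step equations for the other states:
  h_X = 1 + 2/9*h_X + 1/9*h_Y + 5/9*h_Z + 1/9*h_W
  h_Y = 1 + 4/9*h_X + 1/9*h_Y + 2/9*h_Z + 2/9*h_W
  h_Z = 1 + 1/9*h_X + 2/9*h_Y + 5/9*h_Z + 1/9*h_W

Substituting h_W = 0 and rearranging gives the linear system (I - Q) h = 1:
  [7/9, -1/9, -5/9] . (h_X, h_Y, h_Z) = 1
  [-4/9, 8/9, -2/9] . (h_X, h_Y, h_Z) = 1
  [-1/9, -2/9, 4/9] . (h_X, h_Y, h_Z) = 1

Solving yields:
  h_X = 54/7
  h_Y = 675/98
  h_Z = 747/98

Starting state is Z, so the expected hitting time is h_Z = 747/98.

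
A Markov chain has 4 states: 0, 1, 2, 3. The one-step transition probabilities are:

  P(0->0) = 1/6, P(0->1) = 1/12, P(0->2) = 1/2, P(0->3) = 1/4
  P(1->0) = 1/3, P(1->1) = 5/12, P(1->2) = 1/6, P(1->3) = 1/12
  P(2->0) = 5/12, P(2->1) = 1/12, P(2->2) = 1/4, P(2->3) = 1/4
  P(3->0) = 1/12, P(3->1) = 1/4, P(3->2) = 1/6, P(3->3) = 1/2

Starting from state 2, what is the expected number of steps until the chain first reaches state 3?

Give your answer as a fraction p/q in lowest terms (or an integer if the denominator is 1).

Let h_i = expected steps to first reach 3 from state i.
Boundary: h_3 = 0.
First-step equations for the other states:
  h_0 = 1 + 1/6*h_0 + 1/12*h_1 + 1/2*h_2 + 1/4*h_3
  h_1 = 1 + 1/3*h_0 + 5/12*h_1 + 1/6*h_2 + 1/12*h_3
  h_2 = 1 + 5/12*h_0 + 1/12*h_1 + 1/4*h_2 + 1/4*h_3

Substituting h_3 = 0 and rearranging gives the linear system (I - Q) h = 1:
  [5/6, -1/12, -1/2] . (h_0, h_1, h_2) = 1
  [-1/3, 7/12, -1/6] . (h_0, h_1, h_2) = 1
  [-5/12, -1/12, 3/4] . (h_0, h_1, h_2) = 1

Solving yields:
  h_0 = 48/11
  h_1 = 60/11
  h_2 = 48/11

Starting state is 2, so the expected hitting time is h_2 = 48/11.

Answer: 48/11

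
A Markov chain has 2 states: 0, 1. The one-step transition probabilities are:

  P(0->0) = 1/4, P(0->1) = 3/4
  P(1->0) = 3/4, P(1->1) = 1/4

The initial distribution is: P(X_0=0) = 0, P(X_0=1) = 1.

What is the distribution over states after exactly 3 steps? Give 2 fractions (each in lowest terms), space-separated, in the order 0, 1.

Propagating the distribution step by step (d_{t+1} = d_t * P):
d_0 = (0=0, 1=1)
  d_1[0] = 0*1/4 + 1*3/4 = 3/4
  d_1[1] = 0*3/4 + 1*1/4 = 1/4
d_1 = (0=3/4, 1=1/4)
  d_2[0] = 3/4*1/4 + 1/4*3/4 = 3/8
  d_2[1] = 3/4*3/4 + 1/4*1/4 = 5/8
d_2 = (0=3/8, 1=5/8)
  d_3[0] = 3/8*1/4 + 5/8*3/4 = 9/16
  d_3[1] = 3/8*3/4 + 5/8*1/4 = 7/16
d_3 = (0=9/16, 1=7/16)

Answer: 9/16 7/16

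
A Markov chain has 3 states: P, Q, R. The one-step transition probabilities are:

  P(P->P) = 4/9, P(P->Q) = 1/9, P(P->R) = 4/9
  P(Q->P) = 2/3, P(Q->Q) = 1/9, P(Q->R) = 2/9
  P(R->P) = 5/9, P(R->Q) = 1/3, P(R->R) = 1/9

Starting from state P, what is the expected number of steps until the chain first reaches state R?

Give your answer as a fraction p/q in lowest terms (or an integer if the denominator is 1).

Answer: 81/34

Derivation:
Let h_i = expected steps to first reach R from state i.
Boundary: h_R = 0.
First-step equations for the other states:
  h_P = 1 + 4/9*h_P + 1/9*h_Q + 4/9*h_R
  h_Q = 1 + 2/3*h_P + 1/9*h_Q + 2/9*h_R

Substituting h_R = 0 and rearranging gives the linear system (I - Q) h = 1:
  [5/9, -1/9] . (h_P, h_Q) = 1
  [-2/3, 8/9] . (h_P, h_Q) = 1

Solving yields:
  h_P = 81/34
  h_Q = 99/34

Starting state is P, so the expected hitting time is h_P = 81/34.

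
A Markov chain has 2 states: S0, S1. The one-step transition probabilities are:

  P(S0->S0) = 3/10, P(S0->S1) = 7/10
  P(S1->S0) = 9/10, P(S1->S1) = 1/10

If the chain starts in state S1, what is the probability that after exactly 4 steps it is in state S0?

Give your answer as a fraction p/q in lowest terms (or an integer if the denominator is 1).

Answer: 306/625

Derivation:
Computing P^4 by repeated multiplication:
P^1 =
  S0: [3/10, 7/10]
  S1: [9/10, 1/10]
P^2 =
  S0: [18/25, 7/25]
  S1: [9/25, 16/25]
P^3 =
  S0: [117/250, 133/250]
  S1: [171/250, 79/250]
P^4 =
  S0: [387/625, 238/625]
  S1: [306/625, 319/625]

(P^4)[S1 -> S0] = 306/625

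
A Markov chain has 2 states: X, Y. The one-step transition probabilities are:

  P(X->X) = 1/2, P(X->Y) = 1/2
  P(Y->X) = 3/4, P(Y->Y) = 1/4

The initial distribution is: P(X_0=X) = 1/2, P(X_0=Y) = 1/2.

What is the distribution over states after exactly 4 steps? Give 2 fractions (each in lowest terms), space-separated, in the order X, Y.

Answer: 307/512 205/512

Derivation:
Propagating the distribution step by step (d_{t+1} = d_t * P):
d_0 = (X=1/2, Y=1/2)
  d_1[X] = 1/2*1/2 + 1/2*3/4 = 5/8
  d_1[Y] = 1/2*1/2 + 1/2*1/4 = 3/8
d_1 = (X=5/8, Y=3/8)
  d_2[X] = 5/8*1/2 + 3/8*3/4 = 19/32
  d_2[Y] = 5/8*1/2 + 3/8*1/4 = 13/32
d_2 = (X=19/32, Y=13/32)
  d_3[X] = 19/32*1/2 + 13/32*3/4 = 77/128
  d_3[Y] = 19/32*1/2 + 13/32*1/4 = 51/128
d_3 = (X=77/128, Y=51/128)
  d_4[X] = 77/128*1/2 + 51/128*3/4 = 307/512
  d_4[Y] = 77/128*1/2 + 51/128*1/4 = 205/512
d_4 = (X=307/512, Y=205/512)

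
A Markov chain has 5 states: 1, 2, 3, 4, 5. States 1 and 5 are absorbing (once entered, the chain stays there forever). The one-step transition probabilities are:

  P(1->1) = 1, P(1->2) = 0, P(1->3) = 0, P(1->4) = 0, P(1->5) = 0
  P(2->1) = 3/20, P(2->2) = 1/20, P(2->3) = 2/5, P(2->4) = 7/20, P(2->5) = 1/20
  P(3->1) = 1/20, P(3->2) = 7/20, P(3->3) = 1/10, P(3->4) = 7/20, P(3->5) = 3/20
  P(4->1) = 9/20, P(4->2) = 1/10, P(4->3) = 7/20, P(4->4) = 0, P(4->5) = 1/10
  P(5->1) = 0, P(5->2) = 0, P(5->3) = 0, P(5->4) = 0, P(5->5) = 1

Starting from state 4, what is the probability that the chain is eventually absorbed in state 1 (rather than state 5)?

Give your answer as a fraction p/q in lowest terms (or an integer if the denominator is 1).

Answer: 1489/2041

Derivation:
Let a_i = P(absorbed in 1 | start in state i).
Boundary conditions: a_1 = 1, a_5 = 0.
For each transient state i, a_i = sum_j P(i->j) * a_j:
  a_2 = 3/20*a_1 + 1/20*a_2 + 2/5*a_3 + 7/20*a_4 + 1/20*a_5
  a_3 = 1/20*a_1 + 7/20*a_2 + 1/10*a_3 + 7/20*a_4 + 3/20*a_5
  a_4 = 9/20*a_1 + 1/10*a_2 + 7/20*a_3 + 0*a_4 + 1/10*a_5

Substituting a_1 = 1 and a_5 = 0, rearrange to (I - Q) a = r where r[i] = P(i -> 1):
  [19/20, -2/5, -7/20] . (a_2, a_3, a_4) = 3/20
  [-7/20, 9/10, -7/20] . (a_2, a_3, a_4) = 1/20
  [-1/10, -7/20, 1] . (a_2, a_3, a_4) = 9/20

Solving yields:
  a_2 = 1390/2041
  a_3 = 1233/2041
  a_4 = 1489/2041

Starting state is 4, so the absorption probability is a_4 = 1489/2041.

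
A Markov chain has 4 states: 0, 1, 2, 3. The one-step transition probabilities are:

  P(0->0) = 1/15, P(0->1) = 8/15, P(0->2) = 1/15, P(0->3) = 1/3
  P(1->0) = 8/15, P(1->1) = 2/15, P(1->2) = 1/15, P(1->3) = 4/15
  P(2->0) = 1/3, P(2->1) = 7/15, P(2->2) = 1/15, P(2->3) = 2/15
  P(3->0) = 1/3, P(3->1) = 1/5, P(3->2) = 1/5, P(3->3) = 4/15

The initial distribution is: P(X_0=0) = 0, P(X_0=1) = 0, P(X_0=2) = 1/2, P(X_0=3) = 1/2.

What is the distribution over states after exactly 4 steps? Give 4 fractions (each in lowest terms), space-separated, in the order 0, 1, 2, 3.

Answer: 15727/50625 15797/50625 5231/50625 2774/10125

Derivation:
Propagating the distribution step by step (d_{t+1} = d_t * P):
d_0 = (0=0, 1=0, 2=1/2, 3=1/2)
  d_1[0] = 0*1/15 + 0*8/15 + 1/2*1/3 + 1/2*1/3 = 1/3
  d_1[1] = 0*8/15 + 0*2/15 + 1/2*7/15 + 1/2*1/5 = 1/3
  d_1[2] = 0*1/15 + 0*1/15 + 1/2*1/15 + 1/2*1/5 = 2/15
  d_1[3] = 0*1/3 + 0*4/15 + 1/2*2/15 + 1/2*4/15 = 1/5
d_1 = (0=1/3, 1=1/3, 2=2/15, 3=1/5)
  d_2[0] = 1/3*1/15 + 1/3*8/15 + 2/15*1/3 + 1/5*1/3 = 14/45
  d_2[1] = 1/3*8/15 + 1/3*2/15 + 2/15*7/15 + 1/5*1/5 = 73/225
  d_2[2] = 1/3*1/15 + 1/3*1/15 + 2/15*1/15 + 1/5*1/5 = 7/75
  d_2[3] = 1/3*1/3 + 1/3*4/15 + 2/15*2/15 + 1/5*4/15 = 61/225
d_2 = (0=14/45, 1=73/225, 2=7/75, 3=61/225)
  d_3[0] = 14/45*1/15 + 73/225*8/15 + 7/75*1/3 + 61/225*1/3 = 1064/3375
  d_3[1] = 14/45*8/15 + 73/225*2/15 + 7/75*7/15 + 61/225*1/5 = 1036/3375
  d_3[2] = 14/45*1/15 + 73/225*1/15 + 7/75*1/15 + 61/225*1/5 = 347/3375
  d_3[3] = 14/45*1/3 + 73/225*4/15 + 7/75*2/15 + 61/225*4/15 = 928/3375
d_3 = (0=1064/3375, 1=1036/3375, 2=347/3375, 3=928/3375)
  d_4[0] = 1064/3375*1/15 + 1036/3375*8/15 + 347/3375*1/3 + 928/3375*1/3 = 15727/50625
  d_4[1] = 1064/3375*8/15 + 1036/3375*2/15 + 347/3375*7/15 + 928/3375*1/5 = 15797/50625
  d_4[2] = 1064/3375*1/15 + 1036/3375*1/15 + 347/3375*1/15 + 928/3375*1/5 = 5231/50625
  d_4[3] = 1064/3375*1/3 + 1036/3375*4/15 + 347/3375*2/15 + 928/3375*4/15 = 2774/10125
d_4 = (0=15727/50625, 1=15797/50625, 2=5231/50625, 3=2774/10125)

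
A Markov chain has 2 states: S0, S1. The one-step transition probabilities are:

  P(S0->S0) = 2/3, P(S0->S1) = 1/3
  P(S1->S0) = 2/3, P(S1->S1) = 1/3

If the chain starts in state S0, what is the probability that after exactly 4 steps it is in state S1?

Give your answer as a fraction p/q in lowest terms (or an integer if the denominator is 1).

Computing P^4 by repeated multiplication:
P^1 =
  S0: [2/3, 1/3]
  S1: [2/3, 1/3]
P^2 =
  S0: [2/3, 1/3]
  S1: [2/3, 1/3]
P^3 =
  S0: [2/3, 1/3]
  S1: [2/3, 1/3]
P^4 =
  S0: [2/3, 1/3]
  S1: [2/3, 1/3]

(P^4)[S0 -> S1] = 1/3

Answer: 1/3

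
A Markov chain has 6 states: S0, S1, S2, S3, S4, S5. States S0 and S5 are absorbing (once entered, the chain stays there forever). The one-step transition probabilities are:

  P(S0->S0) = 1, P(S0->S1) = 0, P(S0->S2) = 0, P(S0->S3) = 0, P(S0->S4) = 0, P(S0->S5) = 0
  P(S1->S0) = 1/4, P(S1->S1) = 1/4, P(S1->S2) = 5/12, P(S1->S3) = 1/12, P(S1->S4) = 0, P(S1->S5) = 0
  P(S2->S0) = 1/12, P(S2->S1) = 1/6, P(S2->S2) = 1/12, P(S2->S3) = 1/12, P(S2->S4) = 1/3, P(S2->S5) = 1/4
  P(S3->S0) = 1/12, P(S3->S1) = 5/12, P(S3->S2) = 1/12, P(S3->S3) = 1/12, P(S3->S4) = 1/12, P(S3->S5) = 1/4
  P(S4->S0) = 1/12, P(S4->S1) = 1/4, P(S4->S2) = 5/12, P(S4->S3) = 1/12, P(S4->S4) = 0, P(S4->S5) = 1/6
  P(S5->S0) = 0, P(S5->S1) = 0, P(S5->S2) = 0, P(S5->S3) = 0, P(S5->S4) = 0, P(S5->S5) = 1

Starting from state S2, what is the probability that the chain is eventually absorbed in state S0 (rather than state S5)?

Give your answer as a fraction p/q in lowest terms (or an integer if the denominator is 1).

Let a_i = P(absorbed in S0 | start in state i).
Boundary conditions: a_S0 = 1, a_S5 = 0.
For each transient state i, a_i = sum_j P(i->j) * a_j:
  a_S1 = 1/4*a_S0 + 1/4*a_S1 + 5/12*a_S2 + 1/12*a_S3 + 0*a_S4 + 0*a_S5
  a_S2 = 1/12*a_S0 + 1/6*a_S1 + 1/12*a_S2 + 1/12*a_S3 + 1/3*a_S4 + 1/4*a_S5
  a_S3 = 1/12*a_S0 + 5/12*a_S1 + 1/12*a_S2 + 1/12*a_S3 + 1/12*a_S4 + 1/4*a_S5
  a_S4 = 1/12*a_S0 + 1/4*a_S1 + 5/12*a_S2 + 1/12*a_S3 + 0*a_S4 + 1/6*a_S5

Substituting a_S0 = 1 and a_S5 = 0, rearrange to (I - Q) a = r where r[i] = P(i -> S0):
  [3/4, -5/12, -1/12, 0] . (a_S1, a_S2, a_S3, a_S4) = 1/4
  [-1/6, 11/12, -1/12, -1/3] . (a_S1, a_S2, a_S3, a_S4) = 1/12
  [-5/12, -1/12, 11/12, -1/12] . (a_S1, a_S2, a_S3, a_S4) = 1/12
  [-1/4, -5/12, -1/12, 1] . (a_S1, a_S2, a_S3, a_S4) = 1/12

Solving yields:
  a_S1 = 49/81
  a_S2 = 173/432
  a_S3 = 191/432
  a_S4 = 71/162

Starting state is S2, so the absorption probability is a_S2 = 173/432.

Answer: 173/432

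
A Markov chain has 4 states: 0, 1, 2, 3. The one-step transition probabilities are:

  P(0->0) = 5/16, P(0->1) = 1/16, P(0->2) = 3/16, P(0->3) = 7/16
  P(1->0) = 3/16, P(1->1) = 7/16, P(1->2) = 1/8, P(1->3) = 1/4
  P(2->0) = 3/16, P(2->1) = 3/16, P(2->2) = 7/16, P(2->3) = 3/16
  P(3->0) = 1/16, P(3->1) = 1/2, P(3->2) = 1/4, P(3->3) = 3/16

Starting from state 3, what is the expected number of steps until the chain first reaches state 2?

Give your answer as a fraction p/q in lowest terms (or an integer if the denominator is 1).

Let h_i = expected steps to first reach 2 from state i.
Boundary: h_2 = 0.
First-step equations for the other states:
  h_0 = 1 + 5/16*h_0 + 1/16*h_1 + 3/16*h_2 + 7/16*h_3
  h_1 = 1 + 3/16*h_0 + 7/16*h_1 + 1/8*h_2 + 1/4*h_3
  h_3 = 1 + 1/16*h_0 + 1/2*h_1 + 1/4*h_2 + 3/16*h_3

Substituting h_2 = 0 and rearranging gives the linear system (I - Q) h = 1:
  [11/16, -1/16, -7/16] . (h_0, h_1, h_3) = 1
  [-3/16, 9/16, -1/4] . (h_0, h_1, h_3) = 1
  [-1/16, -1/2, 13/16] . (h_0, h_1, h_3) = 1

Solving yields:
  h_0 = 3536/661
  h_1 = 3904/661
  h_3 = 3488/661

Starting state is 3, so the expected hitting time is h_3 = 3488/661.

Answer: 3488/661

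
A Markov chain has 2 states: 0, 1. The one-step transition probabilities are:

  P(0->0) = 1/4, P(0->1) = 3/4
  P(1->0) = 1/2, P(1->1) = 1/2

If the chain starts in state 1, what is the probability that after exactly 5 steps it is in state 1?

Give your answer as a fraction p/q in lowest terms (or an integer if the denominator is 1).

Computing P^5 by repeated multiplication:
P^1 =
  0: [1/4, 3/4]
  1: [1/2, 1/2]
P^2 =
  0: [7/16, 9/16]
  1: [3/8, 5/8]
P^3 =
  0: [25/64, 39/64]
  1: [13/32, 19/32]
P^4 =
  0: [103/256, 153/256]
  1: [51/128, 77/128]
P^5 =
  0: [409/1024, 615/1024]
  1: [205/512, 307/512]

(P^5)[1 -> 1] = 307/512

Answer: 307/512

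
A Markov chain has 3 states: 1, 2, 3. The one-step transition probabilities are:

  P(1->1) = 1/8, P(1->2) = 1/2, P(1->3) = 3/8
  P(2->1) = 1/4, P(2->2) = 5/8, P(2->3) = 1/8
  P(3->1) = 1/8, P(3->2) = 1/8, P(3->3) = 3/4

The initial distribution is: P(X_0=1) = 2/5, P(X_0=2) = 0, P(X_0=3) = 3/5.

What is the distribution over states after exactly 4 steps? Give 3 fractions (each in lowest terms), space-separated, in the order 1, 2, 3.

Propagating the distribution step by step (d_{t+1} = d_t * P):
d_0 = (1=2/5, 2=0, 3=3/5)
  d_1[1] = 2/5*1/8 + 0*1/4 + 3/5*1/8 = 1/8
  d_1[2] = 2/5*1/2 + 0*5/8 + 3/5*1/8 = 11/40
  d_1[3] = 2/5*3/8 + 0*1/8 + 3/5*3/4 = 3/5
d_1 = (1=1/8, 2=11/40, 3=3/5)
  d_2[1] = 1/8*1/8 + 11/40*1/4 + 3/5*1/8 = 51/320
  d_2[2] = 1/8*1/2 + 11/40*5/8 + 3/5*1/8 = 99/320
  d_2[3] = 1/8*3/8 + 11/40*1/8 + 3/5*3/4 = 17/32
d_2 = (1=51/320, 2=99/320, 3=17/32)
  d_3[1] = 51/320*1/8 + 99/320*1/4 + 17/32*1/8 = 419/2560
  d_3[2] = 51/320*1/2 + 99/320*5/8 + 17/32*1/8 = 869/2560
  d_3[3] = 51/320*3/8 + 99/320*1/8 + 17/32*3/4 = 159/320
d_3 = (1=419/2560, 2=869/2560, 3=159/320)
  d_4[1] = 419/2560*1/8 + 869/2560*1/4 + 159/320*1/8 = 3429/20480
  d_4[2] = 419/2560*1/2 + 869/2560*5/8 + 159/320*1/8 = 7293/20480
  d_4[3] = 419/2560*3/8 + 869/2560*1/8 + 159/320*3/4 = 4879/10240
d_4 = (1=3429/20480, 2=7293/20480, 3=4879/10240)

Answer: 3429/20480 7293/20480 4879/10240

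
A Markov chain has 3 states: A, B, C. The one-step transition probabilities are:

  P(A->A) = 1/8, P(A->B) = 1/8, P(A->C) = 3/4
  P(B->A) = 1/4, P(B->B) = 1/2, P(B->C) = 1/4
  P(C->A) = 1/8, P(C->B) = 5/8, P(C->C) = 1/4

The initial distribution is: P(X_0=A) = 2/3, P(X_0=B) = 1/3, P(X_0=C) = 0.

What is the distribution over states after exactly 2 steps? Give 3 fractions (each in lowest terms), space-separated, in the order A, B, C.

Answer: 5/32 49/96 1/3

Derivation:
Propagating the distribution step by step (d_{t+1} = d_t * P):
d_0 = (A=2/3, B=1/3, C=0)
  d_1[A] = 2/3*1/8 + 1/3*1/4 + 0*1/8 = 1/6
  d_1[B] = 2/3*1/8 + 1/3*1/2 + 0*5/8 = 1/4
  d_1[C] = 2/3*3/4 + 1/3*1/4 + 0*1/4 = 7/12
d_1 = (A=1/6, B=1/4, C=7/12)
  d_2[A] = 1/6*1/8 + 1/4*1/4 + 7/12*1/8 = 5/32
  d_2[B] = 1/6*1/8 + 1/4*1/2 + 7/12*5/8 = 49/96
  d_2[C] = 1/6*3/4 + 1/4*1/4 + 7/12*1/4 = 1/3
d_2 = (A=5/32, B=49/96, C=1/3)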